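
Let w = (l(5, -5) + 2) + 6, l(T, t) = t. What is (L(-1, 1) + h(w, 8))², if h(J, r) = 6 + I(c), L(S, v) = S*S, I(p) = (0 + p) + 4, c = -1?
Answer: 100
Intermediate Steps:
I(p) = 4 + p (I(p) = p + 4 = 4 + p)
w = 3 (w = (-5 + 2) + 6 = -3 + 6 = 3)
L(S, v) = S²
h(J, r) = 9 (h(J, r) = 6 + (4 - 1) = 6 + 3 = 9)
(L(-1, 1) + h(w, 8))² = ((-1)² + 9)² = (1 + 9)² = 10² = 100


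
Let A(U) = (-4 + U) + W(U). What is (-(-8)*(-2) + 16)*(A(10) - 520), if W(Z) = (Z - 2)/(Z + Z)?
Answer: 0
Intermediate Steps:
W(Z) = (-2 + Z)/(2*Z) (W(Z) = (-2 + Z)/((2*Z)) = (-2 + Z)*(1/(2*Z)) = (-2 + Z)/(2*Z))
A(U) = -4 + U + (-2 + U)/(2*U) (A(U) = (-4 + U) + (-2 + U)/(2*U) = -4 + U + (-2 + U)/(2*U))
(-(-8)*(-2) + 16)*(A(10) - 520) = (-(-8)*(-2) + 16)*((-7/2 + 10 - 1/10) - 520) = (-8*2 + 16)*((-7/2 + 10 - 1*1/10) - 520) = (-16 + 16)*((-7/2 + 10 - 1/10) - 520) = 0*(32/5 - 520) = 0*(-2568/5) = 0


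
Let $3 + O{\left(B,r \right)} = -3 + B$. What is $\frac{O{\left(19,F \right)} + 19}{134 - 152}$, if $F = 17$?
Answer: $- \frac{16}{9} \approx -1.7778$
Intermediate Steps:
$O{\left(B,r \right)} = -6 + B$ ($O{\left(B,r \right)} = -3 + \left(-3 + B\right) = -6 + B$)
$\frac{O{\left(19,F \right)} + 19}{134 - 152} = \frac{\left(-6 + 19\right) + 19}{134 - 152} = \frac{13 + 19}{-18} = 32 \left(- \frac{1}{18}\right) = - \frac{16}{9}$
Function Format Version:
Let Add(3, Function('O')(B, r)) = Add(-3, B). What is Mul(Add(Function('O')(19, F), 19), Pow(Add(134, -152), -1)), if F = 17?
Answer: Rational(-16, 9) ≈ -1.7778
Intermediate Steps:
Function('O')(B, r) = Add(-6, B) (Function('O')(B, r) = Add(-3, Add(-3, B)) = Add(-6, B))
Mul(Add(Function('O')(19, F), 19), Pow(Add(134, -152), -1)) = Mul(Add(Add(-6, 19), 19), Pow(Add(134, -152), -1)) = Mul(Add(13, 19), Pow(-18, -1)) = Mul(32, Rational(-1, 18)) = Rational(-16, 9)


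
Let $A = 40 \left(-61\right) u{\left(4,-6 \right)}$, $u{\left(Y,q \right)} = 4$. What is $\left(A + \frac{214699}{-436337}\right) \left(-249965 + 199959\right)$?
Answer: $\frac{19360794921174}{39667} \approx 4.8808 \cdot 10^{8}$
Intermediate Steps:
$A = -9760$ ($A = 40 \left(-61\right) 4 = \left(-2440\right) 4 = -9760$)
$\left(A + \frac{214699}{-436337}\right) \left(-249965 + 199959\right) = \left(-9760 + \frac{214699}{-436337}\right) \left(-249965 + 199959\right) = \left(-9760 + 214699 \left(- \frac{1}{436337}\right)\right) \left(-50006\right) = \left(-9760 - \frac{214699}{436337}\right) \left(-50006\right) = \left(- \frac{4258863819}{436337}\right) \left(-50006\right) = \frac{19360794921174}{39667}$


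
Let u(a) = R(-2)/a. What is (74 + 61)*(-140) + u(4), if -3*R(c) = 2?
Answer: -113401/6 ≈ -18900.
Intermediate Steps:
R(c) = -⅔ (R(c) = -⅓*2 = -⅔)
u(a) = -2/(3*a)
(74 + 61)*(-140) + u(4) = (74 + 61)*(-140) - ⅔/4 = 135*(-140) - ⅔*¼ = -18900 - ⅙ = -113401/6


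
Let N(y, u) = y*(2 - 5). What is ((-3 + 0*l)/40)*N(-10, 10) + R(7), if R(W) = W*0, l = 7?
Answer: -9/4 ≈ -2.2500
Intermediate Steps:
N(y, u) = -3*y (N(y, u) = y*(-3) = -3*y)
R(W) = 0
((-3 + 0*l)/40)*N(-10, 10) + R(7) = ((-3 + 0*7)/40)*(-3*(-10)) + 0 = ((-3 + 0)*(1/40))*30 + 0 = -3*1/40*30 + 0 = -3/40*30 + 0 = -9/4 + 0 = -9/4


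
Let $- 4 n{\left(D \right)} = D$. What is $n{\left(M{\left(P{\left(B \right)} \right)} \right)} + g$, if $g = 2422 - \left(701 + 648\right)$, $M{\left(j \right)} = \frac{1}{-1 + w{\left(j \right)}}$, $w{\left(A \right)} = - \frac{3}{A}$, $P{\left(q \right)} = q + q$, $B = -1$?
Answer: $\frac{2145}{2} \approx 1072.5$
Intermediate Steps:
$P{\left(q \right)} = 2 q$
$M{\left(j \right)} = \frac{1}{-1 - \frac{3}{j}}$
$n{\left(D \right)} = - \frac{D}{4}$
$g = 1073$ ($g = 2422 - 1349 = 1073$)
$n{\left(M{\left(P{\left(B \right)} \right)} \right)} + g = - \frac{\left(-1\right) 2 \left(-1\right) \frac{1}{3 + 2 \left(-1\right)}}{4} + 1073 = - \frac{\left(-1\right) \left(-2\right) \frac{1}{3 - 2}}{4} + 1073 = - \frac{\left(-1\right) \left(-2\right) 1^{-1}}{4} + 1073 = - \frac{\left(-1\right) \left(-2\right) 1}{4} + 1073 = \left(- \frac{1}{4}\right) 2 + 1073 = - \frac{1}{2} + 1073 = \frac{2145}{2}$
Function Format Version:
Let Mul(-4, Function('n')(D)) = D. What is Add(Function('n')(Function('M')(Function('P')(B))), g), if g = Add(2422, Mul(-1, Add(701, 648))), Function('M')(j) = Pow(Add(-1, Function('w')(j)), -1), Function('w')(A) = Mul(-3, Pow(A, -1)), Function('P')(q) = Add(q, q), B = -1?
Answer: Rational(2145, 2) ≈ 1072.5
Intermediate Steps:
Function('P')(q) = Mul(2, q)
Function('M')(j) = Pow(Add(-1, Mul(-3, Pow(j, -1))), -1)
Function('n')(D) = Mul(Rational(-1, 4), D)
g = 1073 (g = Add(2422, Mul(-1, 1349)) = Add(2422, -1349) = 1073)
Add(Function('n')(Function('M')(Function('P')(B))), g) = Add(Mul(Rational(-1, 4), Mul(-1, Mul(2, -1), Pow(Add(3, Mul(2, -1)), -1))), 1073) = Add(Mul(Rational(-1, 4), Mul(-1, -2, Pow(Add(3, -2), -1))), 1073) = Add(Mul(Rational(-1, 4), Mul(-1, -2, Pow(1, -1))), 1073) = Add(Mul(Rational(-1, 4), Mul(-1, -2, 1)), 1073) = Add(Mul(Rational(-1, 4), 2), 1073) = Add(Rational(-1, 2), 1073) = Rational(2145, 2)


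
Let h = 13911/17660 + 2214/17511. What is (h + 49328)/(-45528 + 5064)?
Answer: -5084894517347/4171086578880 ≈ -1.2191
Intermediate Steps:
h = 94231587/103081420 (h = 13911*(1/17660) + 2214*(1/17511) = 13911/17660 + 738/5837 = 94231587/103081420 ≈ 0.91415)
(h + 49328)/(-45528 + 5064) = (94231587/103081420 + 49328)/(-45528 + 5064) = (5084894517347/103081420)/(-40464) = (5084894517347/103081420)*(-1/40464) = -5084894517347/4171086578880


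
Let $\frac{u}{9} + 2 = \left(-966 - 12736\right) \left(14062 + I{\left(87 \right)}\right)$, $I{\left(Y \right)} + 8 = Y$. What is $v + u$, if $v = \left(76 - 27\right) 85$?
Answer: $-1743835691$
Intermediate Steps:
$I{\left(Y \right)} = -8 + Y$
$u = -1743839856$ ($u = -18 + 9 \left(-966 - 12736\right) \left(14062 + \left(-8 + 87\right)\right) = -18 + 9 \left(- 13702 \left(14062 + 79\right)\right) = -18 + 9 \left(\left(-13702\right) 14141\right) = -18 + 9 \left(-193759982\right) = -18 - 1743839838 = -1743839856$)
$v = 4165$ ($v = 49 \cdot 85 = 4165$)
$v + u = 4165 - 1743839856 = -1743835691$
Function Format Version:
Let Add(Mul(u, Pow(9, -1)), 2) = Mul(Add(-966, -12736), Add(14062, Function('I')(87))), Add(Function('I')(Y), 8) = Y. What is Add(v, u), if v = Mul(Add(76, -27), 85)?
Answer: -1743835691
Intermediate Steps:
Function('I')(Y) = Add(-8, Y)
u = -1743839856 (u = Add(-18, Mul(9, Mul(Add(-966, -12736), Add(14062, Add(-8, 87))))) = Add(-18, Mul(9, Mul(-13702, Add(14062, 79)))) = Add(-18, Mul(9, Mul(-13702, 14141))) = Add(-18, Mul(9, -193759982)) = Add(-18, -1743839838) = -1743839856)
v = 4165 (v = Mul(49, 85) = 4165)
Add(v, u) = Add(4165, -1743839856) = -1743835691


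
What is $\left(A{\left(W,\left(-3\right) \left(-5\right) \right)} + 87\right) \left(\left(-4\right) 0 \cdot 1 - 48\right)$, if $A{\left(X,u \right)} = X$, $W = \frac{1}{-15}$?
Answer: $- \frac{20864}{5} \approx -4172.8$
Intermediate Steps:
$W = - \frac{1}{15} \approx -0.066667$
$\left(A{\left(W,\left(-3\right) \left(-5\right) \right)} + 87\right) \left(\left(-4\right) 0 \cdot 1 - 48\right) = \left(- \frac{1}{15} + 87\right) \left(\left(-4\right) 0 \cdot 1 - 48\right) = \frac{1304 \left(0 \cdot 1 - 48\right)}{15} = \frac{1304 \left(0 - 48\right)}{15} = \frac{1304}{15} \left(-48\right) = - \frac{20864}{5}$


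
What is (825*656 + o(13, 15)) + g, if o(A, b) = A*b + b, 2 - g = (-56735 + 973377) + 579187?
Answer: -954417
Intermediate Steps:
g = -1495827 (g = 2 - ((-56735 + 973377) + 579187) = 2 - (916642 + 579187) = 2 - 1*1495829 = 2 - 1495829 = -1495827)
o(A, b) = b + A*b
(825*656 + o(13, 15)) + g = (825*656 + 15*(1 + 13)) - 1495827 = (541200 + 15*14) - 1495827 = (541200 + 210) - 1495827 = 541410 - 1495827 = -954417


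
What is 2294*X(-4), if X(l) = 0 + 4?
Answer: 9176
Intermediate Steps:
X(l) = 4
2294*X(-4) = 2294*4 = 9176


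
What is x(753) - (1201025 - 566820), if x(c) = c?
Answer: -633452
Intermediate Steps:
x(753) - (1201025 - 566820) = 753 - (1201025 - 566820) = 753 - 1*634205 = 753 - 634205 = -633452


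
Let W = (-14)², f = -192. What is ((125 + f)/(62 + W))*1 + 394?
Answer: 101585/258 ≈ 393.74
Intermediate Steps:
W = 196
((125 + f)/(62 + W))*1 + 394 = ((125 - 192)/(62 + 196))*1 + 394 = -67/258*1 + 394 = -67/258 + 394 = 101585/258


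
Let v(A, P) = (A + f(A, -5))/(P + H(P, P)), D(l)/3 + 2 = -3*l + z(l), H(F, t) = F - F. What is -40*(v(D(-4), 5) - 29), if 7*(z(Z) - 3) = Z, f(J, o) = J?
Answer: 3944/7 ≈ 563.43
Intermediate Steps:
H(F, t) = 0
z(Z) = 3 + Z/7
D(l) = 3 - 60*l/7 (D(l) = -6 + 3*(-3*l + (3 + l/7)) = -6 + 3*(3 - 20*l/7) = -6 + (9 - 60*l/7) = 3 - 60*l/7)
v(A, P) = 2*A/P (v(A, P) = (A + A)/(P + 0) = (2*A)/P = 2*A/P)
-40*(v(D(-4), 5) - 29) = -40*(2*(3 - 60/7*(-4))/5 - 29) = -40*(2*(3 + 240/7)*(1/5) - 29) = -40*(2*(261/7)*(1/5) - 29) = -40*(522/35 - 29) = -40*(-493/35) = 3944/7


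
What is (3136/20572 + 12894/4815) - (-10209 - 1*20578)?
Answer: 254155116239/8254515 ≈ 30790.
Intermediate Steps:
(3136/20572 + 12894/4815) - (-10209 - 1*20578) = (3136*(1/20572) + 12894*(1/4815)) - (-10209 - 20578) = (784/5143 + 4298/1605) - 1*(-30787) = 23362934/8254515 + 30787 = 254155116239/8254515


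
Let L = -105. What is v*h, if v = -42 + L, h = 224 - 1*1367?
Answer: 168021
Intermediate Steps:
h = -1143 (h = 224 - 1367 = -1143)
v = -147 (v = -42 - 105 = -147)
v*h = -147*(-1143) = 168021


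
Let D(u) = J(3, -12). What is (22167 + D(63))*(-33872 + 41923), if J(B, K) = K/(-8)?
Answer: 356957187/2 ≈ 1.7848e+8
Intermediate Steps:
J(B, K) = -K/8 (J(B, K) = K*(-⅛) = -K/8)
D(u) = 3/2 (D(u) = -⅛*(-12) = 3/2)
(22167 + D(63))*(-33872 + 41923) = (22167 + 3/2)*(-33872 + 41923) = (44337/2)*8051 = 356957187/2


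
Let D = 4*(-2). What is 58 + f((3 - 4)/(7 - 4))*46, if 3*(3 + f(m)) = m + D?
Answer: -1870/9 ≈ -207.78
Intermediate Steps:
D = -8
f(m) = -17/3 + m/3 (f(m) = -3 + (m - 8)/3 = -3 + (-8 + m)/3 = -3 + (-8/3 + m/3) = -17/3 + m/3)
58 + f((3 - 4)/(7 - 4))*46 = 58 + (-17/3 + ((3 - 4)/(7 - 4))/3)*46 = 58 + (-17/3 + (-1/3)/3)*46 = 58 + (-17/3 + (-1*⅓)/3)*46 = 58 + (-17/3 + (⅓)*(-⅓))*46 = 58 + (-17/3 - ⅑)*46 = 58 - 52/9*46 = 58 - 2392/9 = -1870/9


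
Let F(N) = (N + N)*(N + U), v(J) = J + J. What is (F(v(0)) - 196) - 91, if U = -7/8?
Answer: -287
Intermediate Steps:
U = -7/8 (U = -7*⅛ = -7/8 ≈ -0.87500)
v(J) = 2*J
F(N) = 2*N*(-7/8 + N) (F(N) = (N + N)*(N - 7/8) = (2*N)*(-7/8 + N) = 2*N*(-7/8 + N))
(F(v(0)) - 196) - 91 = ((2*0)*(-7 + 8*(2*0))/4 - 196) - 91 = ((¼)*0*(-7 + 8*0) - 196) - 91 = ((¼)*0*(-7 + 0) - 196) - 91 = ((¼)*0*(-7) - 196) - 91 = (0 - 196) - 91 = -196 - 91 = -287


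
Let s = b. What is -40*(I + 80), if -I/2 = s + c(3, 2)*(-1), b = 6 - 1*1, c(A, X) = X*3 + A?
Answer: -3520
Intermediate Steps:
c(A, X) = A + 3*X (c(A, X) = 3*X + A = A + 3*X)
b = 5 (b = 6 - 1 = 5)
s = 5
I = 8 (I = -2*(5 + (3 + 3*2)*(-1)) = -2*(5 + (3 + 6)*(-1)) = -2*(5 + 9*(-1)) = -2*(5 - 9) = -2*(-4) = 8)
-40*(I + 80) = -40*(8 + 80) = -40*88 = -3520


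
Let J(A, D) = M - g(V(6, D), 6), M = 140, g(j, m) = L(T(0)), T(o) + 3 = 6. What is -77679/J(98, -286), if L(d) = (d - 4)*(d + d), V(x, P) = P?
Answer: -77679/146 ≈ -532.05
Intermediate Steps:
T(o) = 3 (T(o) = -3 + 6 = 3)
L(d) = 2*d*(-4 + d) (L(d) = (-4 + d)*(2*d) = 2*d*(-4 + d))
g(j, m) = -6 (g(j, m) = 2*3*(-4 + 3) = 2*3*(-1) = -6)
J(A, D) = 146 (J(A, D) = 140 - 1*(-6) = 140 + 6 = 146)
-77679/J(98, -286) = -77679/146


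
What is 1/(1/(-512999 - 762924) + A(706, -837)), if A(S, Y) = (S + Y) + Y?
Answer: -1275923/1235093465 ≈ -0.0010331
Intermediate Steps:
A(S, Y) = S + 2*Y
1/(1/(-512999 - 762924) + A(706, -837)) = 1/(1/(-512999 - 762924) + (706 + 2*(-837))) = 1/(1/(-1275923) + (706 - 1674)) = 1/(-1/1275923 - 968) = 1/(-1235093465/1275923) = -1275923/1235093465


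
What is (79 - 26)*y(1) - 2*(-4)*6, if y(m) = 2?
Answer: 154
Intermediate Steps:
(79 - 26)*y(1) - 2*(-4)*6 = (79 - 26)*2 - 2*(-4)*6 = 53*2 + 8*6 = 106 + 48 = 154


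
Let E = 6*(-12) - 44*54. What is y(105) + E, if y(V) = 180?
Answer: -2268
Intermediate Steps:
E = -2448 (E = -72 - 2376 = -2448)
y(105) + E = 180 - 2448 = -2268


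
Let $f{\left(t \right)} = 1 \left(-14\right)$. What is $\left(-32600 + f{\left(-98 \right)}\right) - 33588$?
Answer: $-66202$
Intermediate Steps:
$f{\left(t \right)} = -14$
$\left(-32600 + f{\left(-98 \right)}\right) - 33588 = \left(-32600 - 14\right) - 33588 = -32614 - 33588 = -66202$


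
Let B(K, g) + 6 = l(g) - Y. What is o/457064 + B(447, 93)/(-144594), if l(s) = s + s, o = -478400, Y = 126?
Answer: -480544799/458949389 ≈ -1.0471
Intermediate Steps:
l(s) = 2*s
B(K, g) = -132 + 2*g (B(K, g) = -6 + (2*g - 1*126) = -6 + (2*g - 126) = -6 + (-126 + 2*g) = -132 + 2*g)
o/457064 + B(447, 93)/(-144594) = -478400/457064 + (-132 + 2*93)/(-144594) = -478400*1/457064 + (-132 + 186)*(-1/144594) = -59800/57133 + 54*(-1/144594) = -59800/57133 - 3/8033 = -480544799/458949389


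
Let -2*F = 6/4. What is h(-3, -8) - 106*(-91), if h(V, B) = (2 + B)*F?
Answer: 19301/2 ≈ 9650.5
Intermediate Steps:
F = -¾ (F = -3/4 = -½*3/2 = -¾ ≈ -0.75000)
h(V, B) = -3/2 - 3*B/4 (h(V, B) = (2 + B)*(-¾) = -3/2 - 3*B/4)
h(-3, -8) - 106*(-91) = (-3/2 - ¾*(-8)) - 106*(-91) = (-3/2 + 6) + 9646 = 9/2 + 9646 = 19301/2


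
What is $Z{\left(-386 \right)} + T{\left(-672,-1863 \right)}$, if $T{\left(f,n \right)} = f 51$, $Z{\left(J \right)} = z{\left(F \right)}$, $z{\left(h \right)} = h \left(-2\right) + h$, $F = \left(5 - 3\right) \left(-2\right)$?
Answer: $-34268$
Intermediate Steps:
$F = -4$ ($F = 2 \left(-2\right) = -4$)
$z{\left(h \right)} = - h$ ($z{\left(h \right)} = - 2 h + h = - h$)
$Z{\left(J \right)} = 4$ ($Z{\left(J \right)} = \left(-1\right) \left(-4\right) = 4$)
$T{\left(f,n \right)} = 51 f$
$Z{\left(-386 \right)} + T{\left(-672,-1863 \right)} = 4 + 51 \left(-672\right) = 4 - 34272 = -34268$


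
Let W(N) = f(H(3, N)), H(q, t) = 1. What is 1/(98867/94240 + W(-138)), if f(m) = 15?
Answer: 94240/1512467 ≈ 0.062309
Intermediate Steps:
W(N) = 15
1/(98867/94240 + W(-138)) = 1/(98867/94240 + 15) = 1/(1512467/94240) = 94240/1512467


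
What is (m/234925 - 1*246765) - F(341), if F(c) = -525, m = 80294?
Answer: -57847851706/234925 ≈ -2.4624e+5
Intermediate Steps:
(m/234925 - 1*246765) - F(341) = (80294/234925 - 1*246765) - 1*(-525) = (80294*(1/234925) - 246765) + 525 = (80294/234925 - 246765) + 525 = -57971187331/234925 + 525 = -57847851706/234925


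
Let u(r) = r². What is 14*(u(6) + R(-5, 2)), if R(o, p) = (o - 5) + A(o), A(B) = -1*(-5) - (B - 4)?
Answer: 560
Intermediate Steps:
A(B) = 9 - B (A(B) = 5 - (-4 + B) = 5 + (4 - B) = 9 - B)
R(o, p) = 4 (R(o, p) = (o - 5) + (9 - o) = (-5 + o) + (9 - o) = 4)
14*(u(6) + R(-5, 2)) = 14*(6² + 4) = 14*(36 + 4) = 14*40 = 560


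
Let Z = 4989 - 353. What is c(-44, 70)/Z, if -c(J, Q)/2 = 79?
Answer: -79/2318 ≈ -0.034081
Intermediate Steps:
c(J, Q) = -158 (c(J, Q) = -2*79 = -158)
Z = 4636
c(-44, 70)/Z = -158/4636 = -158*1/4636 = -79/2318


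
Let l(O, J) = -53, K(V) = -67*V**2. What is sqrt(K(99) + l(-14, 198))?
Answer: 4*I*sqrt(41045) ≈ 810.38*I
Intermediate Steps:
sqrt(K(99) + l(-14, 198)) = sqrt(-67*99**2 - 53) = sqrt(-67*9801 - 53) = sqrt(-656667 - 53) = sqrt(-656720) = 4*I*sqrt(41045)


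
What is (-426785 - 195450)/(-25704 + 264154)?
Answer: -124447/47690 ≈ -2.6095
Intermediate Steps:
(-426785 - 195450)/(-25704 + 264154) = -622235/238450 = -622235*1/238450 = -124447/47690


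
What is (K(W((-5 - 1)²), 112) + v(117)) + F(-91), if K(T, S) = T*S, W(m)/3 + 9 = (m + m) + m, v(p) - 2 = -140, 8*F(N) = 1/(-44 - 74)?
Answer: 31270943/944 ≈ 33126.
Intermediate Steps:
F(N) = -1/944 (F(N) = 1/(8*(-44 - 74)) = (⅛)/(-118) = (⅛)*(-1/118) = -1/944)
v(p) = -138 (v(p) = 2 - 140 = -138)
W(m) = -27 + 9*m (W(m) = -27 + 3*((m + m) + m) = -27 + 3*(2*m + m) = -27 + 3*(3*m) = -27 + 9*m)
K(T, S) = S*T
(K(W((-5 - 1)²), 112) + v(117)) + F(-91) = (112*(-27 + 9*(-5 - 1)²) - 138) - 1/944 = (112*(-27 + 9*(-6)²) - 138) - 1/944 = (112*(-27 + 9*36) - 138) - 1/944 = (112*(-27 + 324) - 138) - 1/944 = (112*297 - 138) - 1/944 = (33264 - 138) - 1/944 = 33126 - 1/944 = 31270943/944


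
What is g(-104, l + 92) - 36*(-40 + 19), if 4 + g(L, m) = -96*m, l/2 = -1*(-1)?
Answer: -8272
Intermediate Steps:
l = 2 (l = 2*(-1*(-1)) = 2*1 = 2)
g(L, m) = -4 - 96*m
g(-104, l + 92) - 36*(-40 + 19) = (-4 - 96*(2 + 92)) - 36*(-40 + 19) = (-4 - 96*94) - 36*(-21) = (-4 - 9024) - 1*(-756) = -9028 + 756 = -8272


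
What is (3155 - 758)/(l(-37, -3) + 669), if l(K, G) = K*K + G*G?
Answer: 2397/2047 ≈ 1.1710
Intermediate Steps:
l(K, G) = G² + K² (l(K, G) = K² + G² = G² + K²)
(3155 - 758)/(l(-37, -3) + 669) = (3155 - 758)/(((-3)² + (-37)²) + 669) = 2397/((9 + 1369) + 669) = 2397/(1378 + 669) = 2397/2047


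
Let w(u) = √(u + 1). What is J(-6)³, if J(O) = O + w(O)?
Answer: -126 + 103*I*√5 ≈ -126.0 + 230.31*I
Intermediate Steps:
w(u) = √(1 + u)
J(O) = O + √(1 + O)
J(-6)³ = (-6 + √(1 - 6))³ = (-6 + √(-5))³ = (-6 + I*√5)³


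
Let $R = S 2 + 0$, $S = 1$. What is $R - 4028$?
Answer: $-4026$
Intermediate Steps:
$R = 2$ ($R = 1 \cdot 2 + 0 = 2 + 0 = 2$)
$R - 4028 = 2 - 4028 = -4026$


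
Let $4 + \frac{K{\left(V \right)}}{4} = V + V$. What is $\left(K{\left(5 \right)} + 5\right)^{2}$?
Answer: $841$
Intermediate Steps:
$K{\left(V \right)} = -16 + 8 V$ ($K{\left(V \right)} = -16 + 4 \left(V + V\right) = -16 + 4 \cdot 2 V = -16 + 8 V$)
$\left(K{\left(5 \right)} + 5\right)^{2} = \left(\left(-16 + 8 \cdot 5\right) + 5\right)^{2} = \left(\left(-16 + 40\right) + 5\right)^{2} = \left(24 + 5\right)^{2} = 29^{2} = 841$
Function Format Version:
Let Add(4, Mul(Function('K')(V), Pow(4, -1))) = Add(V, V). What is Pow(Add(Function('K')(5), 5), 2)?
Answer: 841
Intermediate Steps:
Function('K')(V) = Add(-16, Mul(8, V)) (Function('K')(V) = Add(-16, Mul(4, Add(V, V))) = Add(-16, Mul(4, Mul(2, V))) = Add(-16, Mul(8, V)))
Pow(Add(Function('K')(5), 5), 2) = Pow(Add(Add(-16, Mul(8, 5)), 5), 2) = Pow(Add(Add(-16, 40), 5), 2) = Pow(Add(24, 5), 2) = Pow(29, 2) = 841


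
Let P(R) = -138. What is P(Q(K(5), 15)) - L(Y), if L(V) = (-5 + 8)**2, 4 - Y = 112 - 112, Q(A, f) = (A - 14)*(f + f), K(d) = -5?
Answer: -147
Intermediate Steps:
Q(A, f) = 2*f*(-14 + A) (Q(A, f) = (-14 + A)*(2*f) = 2*f*(-14 + A))
Y = 4 (Y = 4 - (112 - 112) = 4 - 1*0 = 4 + 0 = 4)
L(V) = 9 (L(V) = 3**2 = 9)
P(Q(K(5), 15)) - L(Y) = -138 - 1*9 = -138 - 9 = -147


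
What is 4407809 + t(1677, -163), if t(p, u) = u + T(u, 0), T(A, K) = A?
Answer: 4407483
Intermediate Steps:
t(p, u) = 2*u (t(p, u) = u + u = 2*u)
4407809 + t(1677, -163) = 4407809 + 2*(-163) = 4407809 - 326 = 4407483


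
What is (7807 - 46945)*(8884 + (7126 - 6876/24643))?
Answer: -15441019408452/24643 ≈ -6.2659e+8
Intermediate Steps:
(7807 - 46945)*(8884 + (7126 - 6876/24643)) = -39138*(8884 + (7126 - 6876*1/24643)) = -39138*(8884 + (7126 - 6876/24643)) = -39138*(8884 + 175599142/24643) = -39138*394527554/24643 = -15441019408452/24643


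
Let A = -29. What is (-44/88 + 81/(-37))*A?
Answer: 5771/74 ≈ 77.986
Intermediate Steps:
(-44/88 + 81/(-37))*A = (-44/88 + 81/(-37))*(-29) = (-44*1/88 + 81*(-1/37))*(-29) = (-½ - 81/37)*(-29) = -199/74*(-29) = 5771/74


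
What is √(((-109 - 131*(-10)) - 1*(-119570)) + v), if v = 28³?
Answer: √142723 ≈ 377.79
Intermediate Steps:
v = 21952
√(((-109 - 131*(-10)) - 1*(-119570)) + v) = √(((-109 - 131*(-10)) - 1*(-119570)) + 21952) = √(((-109 + 1310) + 119570) + 21952) = √((1201 + 119570) + 21952) = √(120771 + 21952) = √142723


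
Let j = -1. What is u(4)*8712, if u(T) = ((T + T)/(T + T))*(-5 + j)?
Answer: -52272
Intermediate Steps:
u(T) = -6 (u(T) = ((T + T)/(T + T))*(-5 - 1) = ((2*T)/((2*T)))*(-6) = ((2*T)*(1/(2*T)))*(-6) = 1*(-6) = -6)
u(4)*8712 = -6*8712 = -52272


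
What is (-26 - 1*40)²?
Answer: 4356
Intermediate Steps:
(-26 - 1*40)² = (-26 - 40)² = (-66)² = 4356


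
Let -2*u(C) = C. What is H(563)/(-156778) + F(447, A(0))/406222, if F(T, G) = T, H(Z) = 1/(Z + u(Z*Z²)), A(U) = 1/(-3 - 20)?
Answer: 6252951953312965/5682520465802422718 ≈ 0.0011004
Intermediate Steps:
u(C) = -C/2
A(U) = -1/23 (A(U) = 1/(-23) = -1/23)
H(Z) = 1/(Z - Z³/2) (H(Z) = 1/(Z - Z*Z²/2) = 1/(Z - Z³/2))
H(563)/(-156778) + F(447, A(0))/406222 = -2/(563*(-2 + 563²))/(-156778) + 447/406222 = -2*1/563/(-2 + 316969)*(-1/156778) + 447*(1/406222) = -2*1/563/316967*(-1/156778) + 447/406222 = -2*1/563*1/316967*(-1/156778) + 447/406222 = -2/178452421*(-1/156778) + 447/406222 = 1/13988706829769 + 447/406222 = 6252951953312965/5682520465802422718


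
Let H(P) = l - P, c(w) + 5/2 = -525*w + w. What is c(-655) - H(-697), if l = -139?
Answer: 685319/2 ≈ 3.4266e+5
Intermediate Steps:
c(w) = -5/2 - 524*w (c(w) = -5/2 + (-525*w + w) = -5/2 - 524*w)
H(P) = -139 - P
c(-655) - H(-697) = (-5/2 - 524*(-655)) - (-139 - 1*(-697)) = (-5/2 + 343220) - (-139 + 697) = 686435/2 - 1*558 = 686435/2 - 558 = 685319/2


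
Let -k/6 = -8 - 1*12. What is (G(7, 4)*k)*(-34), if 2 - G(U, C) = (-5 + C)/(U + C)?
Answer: -93840/11 ≈ -8530.9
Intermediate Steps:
k = 120 (k = -6*(-8 - 1*12) = -6*(-8 - 12) = -6*(-20) = 120)
G(U, C) = 2 - (-5 + C)/(C + U) (G(U, C) = 2 - (-5 + C)/(U + C) = 2 - (-5 + C)/(C + U))
(G(7, 4)*k)*(-34) = (((5 + 4 + 2*7)/(4 + 7))*120)*(-34) = (((5 + 4 + 14)/11)*120)*(-34) = (((1/11)*23)*120)*(-34) = ((23/11)*120)*(-34) = (2760/11)*(-34) = -93840/11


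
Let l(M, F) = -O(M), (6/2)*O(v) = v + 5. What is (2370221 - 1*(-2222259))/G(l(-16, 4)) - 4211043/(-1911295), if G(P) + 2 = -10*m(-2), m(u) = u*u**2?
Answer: 4388956261477/74540505 ≈ 58880.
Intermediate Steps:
O(v) = 5/3 + v/3 (O(v) = (v + 5)/3 = (5 + v)/3 = 5/3 + v/3)
l(M, F) = -5/3 - M/3 (l(M, F) = -(5/3 + M/3) = -5/3 - M/3)
m(u) = u**3
G(P) = 78 (G(P) = -2 - 10*(-2)**3 = -2 - 10*(-8) = -2 + 80 = 78)
(2370221 - 1*(-2222259))/G(l(-16, 4)) - 4211043/(-1911295) = (2370221 - 1*(-2222259))/78 - 4211043/(-1911295) = (2370221 + 2222259)*(1/78) - 4211043*(-1/1911295) = 4592480*(1/78) + 4211043/1911295 = 2296240/39 + 4211043/1911295 = 4388956261477/74540505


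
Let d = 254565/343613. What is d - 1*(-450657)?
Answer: 154851858306/343613 ≈ 4.5066e+5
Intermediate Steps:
d = 254565/343613 (d = 254565*(1/343613) = 254565/343613 ≈ 0.74085)
d - 1*(-450657) = 254565/343613 - 1*(-450657) = 254565/343613 + 450657 = 154851858306/343613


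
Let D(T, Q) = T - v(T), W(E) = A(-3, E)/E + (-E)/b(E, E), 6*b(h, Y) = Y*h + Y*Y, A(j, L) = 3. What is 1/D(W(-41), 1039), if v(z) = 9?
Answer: -1/9 ≈ -0.11111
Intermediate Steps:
b(h, Y) = Y**2/6 + Y*h/6 (b(h, Y) = (Y*h + Y*Y)/6 = (Y*h + Y**2)/6 = (Y**2 + Y*h)/6 = Y**2/6 + Y*h/6)
W(E) = 0 (W(E) = 3/E + (-E)/((E*(E + E)/6)) = 3/E + (-E)/((E*(2*E)/6)) = 3/E + (-E)/((E**2/3)) = 3/E + (-E)*(3/E**2) = 3/E - 3/E = 0)
D(T, Q) = -9 + T (D(T, Q) = T - 1*9 = T - 9 = -9 + T)
1/D(W(-41), 1039) = 1/(-9 + 0) = 1/(-9) = -1/9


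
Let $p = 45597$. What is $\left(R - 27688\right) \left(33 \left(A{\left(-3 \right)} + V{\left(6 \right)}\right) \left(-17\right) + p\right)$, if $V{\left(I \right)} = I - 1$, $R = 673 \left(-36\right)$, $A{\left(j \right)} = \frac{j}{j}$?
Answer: $-2192464596$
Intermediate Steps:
$A{\left(j \right)} = 1$
$R = -24228$
$V{\left(I \right)} = -1 + I$ ($V{\left(I \right)} = I - 1 = -1 + I$)
$\left(R - 27688\right) \left(33 \left(A{\left(-3 \right)} + V{\left(6 \right)}\right) \left(-17\right) + p\right) = \left(-24228 - 27688\right) \left(33 \left(1 + \left(-1 + 6\right)\right) \left(-17\right) + 45597\right) = - 51916 \left(33 \left(1 + 5\right) \left(-17\right) + 45597\right) = - 51916 \left(33 \cdot 6 \left(-17\right) + 45597\right) = - 51916 \left(198 \left(-17\right) + 45597\right) = - 51916 \left(-3366 + 45597\right) = \left(-51916\right) 42231 = -2192464596$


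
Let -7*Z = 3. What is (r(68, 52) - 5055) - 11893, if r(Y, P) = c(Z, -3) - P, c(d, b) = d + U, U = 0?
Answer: -119003/7 ≈ -17000.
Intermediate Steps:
Z = -3/7 (Z = -⅐*3 = -3/7 ≈ -0.42857)
c(d, b) = d (c(d, b) = d + 0 = d)
r(Y, P) = -3/7 - P
(r(68, 52) - 5055) - 11893 = ((-3/7 - 1*52) - 5055) - 11893 = ((-3/7 - 52) - 5055) - 11893 = (-367/7 - 5055) - 11893 = -35752/7 - 11893 = -119003/7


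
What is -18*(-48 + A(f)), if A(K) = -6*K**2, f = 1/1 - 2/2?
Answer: 864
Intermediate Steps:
f = 0 (f = 1*1 - 2*1/2 = 1 - 1 = 0)
-18*(-48 + A(f)) = -18*(-48 - 6*0**2) = -18*(-48 - 6*0) = -18*(-48 + 0) = -18*(-48) = 864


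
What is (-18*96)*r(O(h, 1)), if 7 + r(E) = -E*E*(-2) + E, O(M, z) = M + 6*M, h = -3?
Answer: -1475712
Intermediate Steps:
O(M, z) = 7*M
r(E) = -7 + E + 2*E² (r(E) = -7 + (-E*E*(-2) + E) = -7 + (-E²*(-2) + E) = -7 + (-(-2)*E² + E) = -7 + (2*E² + E) = -7 + (E + 2*E²) = -7 + E + 2*E²)
(-18*96)*r(O(h, 1)) = (-18*96)*(-7 + 7*(-3) + 2*(7*(-3))²) = -1728*(-7 - 21 + 2*(-21)²) = -1728*(-7 - 21 + 2*441) = -1728*(-7 - 21 + 882) = -1728*854 = -1475712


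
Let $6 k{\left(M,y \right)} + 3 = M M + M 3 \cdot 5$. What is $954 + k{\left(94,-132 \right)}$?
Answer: $\frac{15967}{6} \approx 2661.2$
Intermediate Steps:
$k{\left(M,y \right)} = - \frac{1}{2} + \frac{M^{2}}{6} + \frac{5 M}{2}$ ($k{\left(M,y \right)} = - \frac{1}{2} + \frac{M M + M 3 \cdot 5}{6} = - \frac{1}{2} + \frac{M^{2} + 3 M 5}{6} = - \frac{1}{2} + \frac{M^{2} + 15 M}{6} = - \frac{1}{2} + \left(\frac{M^{2}}{6} + \frac{5 M}{2}\right) = - \frac{1}{2} + \frac{M^{2}}{6} + \frac{5 M}{2}$)
$954 + k{\left(94,-132 \right)} = 954 + \left(- \frac{1}{2} + \frac{94^{2}}{6} + \frac{5}{2} \cdot 94\right) = 954 + \left(- \frac{1}{2} + \frac{1}{6} \cdot 8836 + 235\right) = 954 + \left(- \frac{1}{2} + \frac{4418}{3} + 235\right) = 954 + \frac{10243}{6} = \frac{15967}{6}$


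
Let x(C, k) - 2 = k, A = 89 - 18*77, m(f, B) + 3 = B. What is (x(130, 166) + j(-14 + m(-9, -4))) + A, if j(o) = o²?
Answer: -688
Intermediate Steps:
m(f, B) = -3 + B
A = -1297 (A = 89 - 1386 = -1297)
x(C, k) = 2 + k
(x(130, 166) + j(-14 + m(-9, -4))) + A = ((2 + 166) + (-14 + (-3 - 4))²) - 1297 = (168 + (-14 - 7)²) - 1297 = (168 + (-21)²) - 1297 = (168 + 441) - 1297 = 609 - 1297 = -688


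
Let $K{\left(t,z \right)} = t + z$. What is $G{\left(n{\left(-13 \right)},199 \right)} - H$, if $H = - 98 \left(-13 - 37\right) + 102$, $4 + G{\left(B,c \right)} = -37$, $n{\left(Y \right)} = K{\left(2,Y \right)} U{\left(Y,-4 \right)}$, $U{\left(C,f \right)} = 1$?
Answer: $-5043$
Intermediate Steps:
$n{\left(Y \right)} = 2 + Y$ ($n{\left(Y \right)} = \left(2 + Y\right) 1 = 2 + Y$)
$G{\left(B,c \right)} = -41$ ($G{\left(B,c \right)} = -4 - 37 = -41$)
$H = 5002$ ($H = \left(-98\right) \left(-50\right) + 102 = 4900 + 102 = 5002$)
$G{\left(n{\left(-13 \right)},199 \right)} - H = -41 - 5002 = -5043$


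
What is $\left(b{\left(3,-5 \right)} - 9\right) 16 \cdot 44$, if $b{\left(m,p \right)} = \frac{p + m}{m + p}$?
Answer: $-5632$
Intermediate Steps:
$b{\left(m,p \right)} = 1$ ($b{\left(m,p \right)} = \frac{m + p}{m + p} = 1$)
$\left(b{\left(3,-5 \right)} - 9\right) 16 \cdot 44 = \left(1 - 9\right) 16 \cdot 44 = \left(-8\right) 16 \cdot 44 = \left(-128\right) 44 = -5632$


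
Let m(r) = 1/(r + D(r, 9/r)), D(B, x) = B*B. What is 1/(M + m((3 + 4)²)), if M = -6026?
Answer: -2450/14763699 ≈ -0.00016595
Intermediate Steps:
D(B, x) = B²
m(r) = 1/(r + r²)
1/(M + m((3 + 4)²)) = 1/(-6026 + 1/(((3 + 4)²)*(1 + (3 + 4)²))) = 1/(-6026 + 1/((7²)*(1 + 7²))) = 1/(-6026 + 1/(49*(1 + 49))) = 1/(-6026 + (1/49)/50) = 1/(-6026 + (1/49)*(1/50)) = 1/(-6026 + 1/2450) = 1/(-14763699/2450) = -2450/14763699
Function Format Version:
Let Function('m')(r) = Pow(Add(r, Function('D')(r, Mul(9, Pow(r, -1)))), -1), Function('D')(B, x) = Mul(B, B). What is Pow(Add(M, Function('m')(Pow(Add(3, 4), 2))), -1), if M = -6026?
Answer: Rational(-2450, 14763699) ≈ -0.00016595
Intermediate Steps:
Function('D')(B, x) = Pow(B, 2)
Function('m')(r) = Pow(Add(r, Pow(r, 2)), -1)
Pow(Add(M, Function('m')(Pow(Add(3, 4), 2))), -1) = Pow(Add(-6026, Mul(Pow(Pow(Add(3, 4), 2), -1), Pow(Add(1, Pow(Add(3, 4), 2)), -1))), -1) = Pow(Add(-6026, Mul(Pow(Pow(7, 2), -1), Pow(Add(1, Pow(7, 2)), -1))), -1) = Pow(Add(-6026, Mul(Pow(49, -1), Pow(Add(1, 49), -1))), -1) = Pow(Add(-6026, Mul(Rational(1, 49), Pow(50, -1))), -1) = Pow(Add(-6026, Mul(Rational(1, 49), Rational(1, 50))), -1) = Pow(Add(-6026, Rational(1, 2450)), -1) = Pow(Rational(-14763699, 2450), -1) = Rational(-2450, 14763699)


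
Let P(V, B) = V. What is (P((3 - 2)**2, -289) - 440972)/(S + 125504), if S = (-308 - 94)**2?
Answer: -440971/287108 ≈ -1.5359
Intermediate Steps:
S = 161604 (S = (-402)**2 = 161604)
(P((3 - 2)**2, -289) - 440972)/(S + 125504) = ((3 - 2)**2 - 440972)/(161604 + 125504) = (1**2 - 440972)/287108 = (1 - 440972)*(1/287108) = -440971*1/287108 = -440971/287108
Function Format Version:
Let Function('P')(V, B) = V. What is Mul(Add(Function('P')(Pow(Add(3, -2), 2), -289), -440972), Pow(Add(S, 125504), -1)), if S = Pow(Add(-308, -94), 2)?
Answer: Rational(-440971, 287108) ≈ -1.5359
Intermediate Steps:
S = 161604 (S = Pow(-402, 2) = 161604)
Mul(Add(Function('P')(Pow(Add(3, -2), 2), -289), -440972), Pow(Add(S, 125504), -1)) = Mul(Add(Pow(Add(3, -2), 2), -440972), Pow(Add(161604, 125504), -1)) = Mul(Add(Pow(1, 2), -440972), Pow(287108, -1)) = Mul(Add(1, -440972), Rational(1, 287108)) = Mul(-440971, Rational(1, 287108)) = Rational(-440971, 287108)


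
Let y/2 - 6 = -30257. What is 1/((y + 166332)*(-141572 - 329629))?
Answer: -1/49867201830 ≈ -2.0053e-11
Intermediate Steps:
y = -60502 (y = 12 + 2*(-30257) = 12 - 60514 = -60502)
1/((y + 166332)*(-141572 - 329629)) = 1/((-60502 + 166332)*(-141572 - 329629)) = 1/(105830*(-471201)) = 1/(-49867201830) = -1/49867201830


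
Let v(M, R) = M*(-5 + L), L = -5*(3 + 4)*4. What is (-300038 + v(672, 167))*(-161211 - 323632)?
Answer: 192714425954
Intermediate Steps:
L = -140 (L = -5*7*4 = -35*4 = -140)
v(M, R) = -145*M (v(M, R) = M*(-5 - 140) = M*(-145) = -145*M)
(-300038 + v(672, 167))*(-161211 - 323632) = (-300038 - 145*672)*(-161211 - 323632) = (-300038 - 97440)*(-484843) = -397478*(-484843) = 192714425954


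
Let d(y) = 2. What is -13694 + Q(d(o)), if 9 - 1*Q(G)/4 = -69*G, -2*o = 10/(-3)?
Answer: -13106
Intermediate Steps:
o = 5/3 (o = -5/(-3) = -5*(-1)/3 = -½*(-10/3) = 5/3 ≈ 1.6667)
Q(G) = 36 + 276*G (Q(G) = 36 - (-276)*G = 36 + 276*G)
-13694 + Q(d(o)) = -13694 + (36 + 276*2) = -13694 + (36 + 552) = -13694 + 588 = -13106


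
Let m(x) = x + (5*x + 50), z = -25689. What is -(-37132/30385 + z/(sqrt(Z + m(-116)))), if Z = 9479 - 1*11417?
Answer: 37132/30385 - 25689*I*sqrt(646)/1292 ≈ 1.222 - 505.36*I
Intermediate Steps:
Z = -1938 (Z = 9479 - 11417 = -1938)
m(x) = 50 + 6*x (m(x) = x + (50 + 5*x) = 50 + 6*x)
-(-37132/30385 + z/(sqrt(Z + m(-116)))) = -(-37132/30385 - 25689/sqrt(-1938 + (50 + 6*(-116)))) = -(-37132*1/30385 - 25689/sqrt(-1938 + (50 - 696))) = -(-37132/30385 - 25689/sqrt(-1938 - 646)) = -(-37132/30385 - 25689*(-I*sqrt(646)/1292)) = -(-37132/30385 - (-25689)*I*sqrt(646)/1292) = -(-37132/30385 + 25689*I*sqrt(646)/1292) = 37132/30385 - 25689*I*sqrt(646)/1292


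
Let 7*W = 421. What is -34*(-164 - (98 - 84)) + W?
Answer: 42785/7 ≈ 6112.1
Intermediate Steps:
W = 421/7 (W = (⅐)*421 = 421/7 ≈ 60.143)
-34*(-164 - (98 - 84)) + W = -34*(-164 - (98 - 84)) + 421/7 = -34*(-164 - 1*14) + 421/7 = -34*(-164 - 14) + 421/7 = -34*(-178) + 421/7 = 6052 + 421/7 = 42785/7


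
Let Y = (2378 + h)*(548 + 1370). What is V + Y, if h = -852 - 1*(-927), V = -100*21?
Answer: 4702754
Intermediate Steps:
V = -2100
h = 75 (h = -852 + 927 = 75)
Y = 4704854 (Y = (2378 + 75)*(548 + 1370) = 2453*1918 = 4704854)
V + Y = -2100 + 4704854 = 4702754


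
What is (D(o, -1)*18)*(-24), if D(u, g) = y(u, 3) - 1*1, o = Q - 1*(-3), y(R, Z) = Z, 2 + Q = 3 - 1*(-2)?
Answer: -864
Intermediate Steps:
Q = 3 (Q = -2 + (3 - 1*(-2)) = -2 + (3 + 2) = -2 + 5 = 3)
o = 6 (o = 3 - 1*(-3) = 3 + 3 = 6)
D(u, g) = 2 (D(u, g) = 3 - 1*1 = 3 - 1 = 2)
(D(o, -1)*18)*(-24) = (2*18)*(-24) = 36*(-24) = -864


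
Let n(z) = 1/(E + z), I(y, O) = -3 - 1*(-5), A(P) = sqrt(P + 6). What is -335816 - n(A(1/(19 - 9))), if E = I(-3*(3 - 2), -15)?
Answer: -7052116/21 - sqrt(610)/21 ≈ -3.3582e+5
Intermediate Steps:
A(P) = sqrt(6 + P)
I(y, O) = 2 (I(y, O) = -3 + 5 = 2)
E = 2
n(z) = 1/(2 + z)
-335816 - n(A(1/(19 - 9))) = -335816 - 1/(2 + sqrt(6 + 1/(19 - 9))) = -335816 - 1/(2 + sqrt(6 + 1/10)) = -335816 - 1/(2 + sqrt(61/10)) = -335816 - 1/(2 + sqrt(610)/10)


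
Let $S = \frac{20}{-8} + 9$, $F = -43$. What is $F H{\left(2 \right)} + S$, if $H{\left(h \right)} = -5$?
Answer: $\frac{443}{2} \approx 221.5$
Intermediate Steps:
$S = \frac{13}{2}$ ($S = 20 \left(- \frac{1}{8}\right) + 9 = - \frac{5}{2} + 9 = \frac{13}{2} \approx 6.5$)
$F H{\left(2 \right)} + S = \left(-43\right) \left(-5\right) + \frac{13}{2} = 215 + \frac{13}{2} = \frac{443}{2}$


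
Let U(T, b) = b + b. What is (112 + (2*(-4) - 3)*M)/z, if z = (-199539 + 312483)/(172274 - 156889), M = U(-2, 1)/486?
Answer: 2312425/151632 ≈ 15.250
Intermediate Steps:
U(T, b) = 2*b
M = 1/243 (M = (2*1)/486 = 2*(1/486) = 1/243 ≈ 0.0041152)
z = 624/85 (z = 112944/15385 = 112944*(1/15385) = 624/85 ≈ 7.3412)
(112 + (2*(-4) - 3)*M)/z = (112 + (2*(-4) - 3)*(1/243))/(624/85) = (112 + (-8 - 3)*(1/243))*(85/624) = (112 - 11*1/243)*(85/624) = (112 - 11/243)*(85/624) = (27205/243)*(85/624) = 2312425/151632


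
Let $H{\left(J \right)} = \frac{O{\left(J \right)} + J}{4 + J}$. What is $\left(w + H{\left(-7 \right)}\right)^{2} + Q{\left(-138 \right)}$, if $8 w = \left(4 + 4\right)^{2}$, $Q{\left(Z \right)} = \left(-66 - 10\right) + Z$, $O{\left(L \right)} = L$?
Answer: $- \frac{482}{9} \approx -53.556$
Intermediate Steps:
$Q{\left(Z \right)} = -76 + Z$
$H{\left(J \right)} = \frac{2 J}{4 + J}$ ($H{\left(J \right)} = \frac{J + J}{4 + J} = \frac{2 J}{4 + J}$)
$w = 8$ ($w = \frac{\left(4 + 4\right)^{2}}{8} = \frac{8^{2}}{8} = \frac{1}{8} \cdot 64 = 8$)
$\left(w + H{\left(-7 \right)}\right)^{2} + Q{\left(-138 \right)} = \left(8 + 2 \left(-7\right) \frac{1}{4 - 7}\right)^{2} - 214 = \left(8 + 2 \left(-7\right) \frac{1}{-3}\right)^{2} - 214 = \left(8 + 2 \left(-7\right) \left(- \frac{1}{3}\right)\right)^{2} - 214 = \left(8 + \frac{14}{3}\right)^{2} - 214 = \left(\frac{38}{3}\right)^{2} - 214 = \frac{1444}{9} - 214 = - \frac{482}{9}$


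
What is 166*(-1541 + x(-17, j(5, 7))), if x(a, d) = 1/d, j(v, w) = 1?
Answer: -255640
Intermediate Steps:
166*(-1541 + x(-17, j(5, 7))) = 166*(-1541 + 1/1) = 166*(-1541 + 1) = 166*(-1540) = -255640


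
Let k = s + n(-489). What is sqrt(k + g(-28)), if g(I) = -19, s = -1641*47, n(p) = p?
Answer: I*sqrt(77635) ≈ 278.63*I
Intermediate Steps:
s = -77127
k = -77616 (k = -77127 - 489 = -77616)
sqrt(k + g(-28)) = sqrt(-77616 - 19) = sqrt(-77635) = I*sqrt(77635)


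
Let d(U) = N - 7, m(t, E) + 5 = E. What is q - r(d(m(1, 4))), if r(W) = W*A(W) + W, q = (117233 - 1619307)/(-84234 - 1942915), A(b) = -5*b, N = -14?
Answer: 4513935748/2027149 ≈ 2226.7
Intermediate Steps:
m(t, E) = -5 + E
q = 1502074/2027149 (q = -1502074/(-2027149) = -1502074*(-1/2027149) = 1502074/2027149 ≈ 0.74098)
d(U) = -21 (d(U) = -14 - 7 = -21)
r(W) = W - 5*W² (r(W) = W*(-5*W) + W = -5*W² + W = W - 5*W²)
q - r(d(m(1, 4))) = 1502074/2027149 - (-21)*(1 - 5*(-21)) = 1502074/2027149 - (-21)*(1 + 105) = 1502074/2027149 - (-21)*106 = 1502074/2027149 - 1*(-2226) = 1502074/2027149 + 2226 = 4513935748/2027149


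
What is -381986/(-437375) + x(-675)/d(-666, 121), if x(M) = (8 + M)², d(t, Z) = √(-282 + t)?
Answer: 381986/437375 - 444889*I*√237/474 ≈ 0.87336 - 14449.0*I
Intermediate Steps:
-381986/(-437375) + x(-675)/d(-666, 121) = -381986/(-437375) + (8 - 675)²/(√(-282 - 666)) = -381986*(-1/437375) + (-667)²/(√(-948)) = 381986/437375 + 444889/((2*I*√237)) = 381986/437375 + 444889*(-I*√237/474) = 381986/437375 - 444889*I*√237/474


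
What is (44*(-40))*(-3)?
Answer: 5280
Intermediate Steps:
(44*(-40))*(-3) = -1760*(-3) = 5280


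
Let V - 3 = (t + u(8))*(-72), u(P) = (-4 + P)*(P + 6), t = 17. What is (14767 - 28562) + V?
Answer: -19048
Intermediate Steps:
u(P) = (-4 + P)*(6 + P)
V = -5253 (V = 3 + (17 + (-24 + 8**2 + 2*8))*(-72) = 3 + (17 + (-24 + 64 + 16))*(-72) = 3 + (17 + 56)*(-72) = 3 + 73*(-72) = 3 - 5256 = -5253)
(14767 - 28562) + V = (14767 - 28562) - 5253 = -13795 - 5253 = -19048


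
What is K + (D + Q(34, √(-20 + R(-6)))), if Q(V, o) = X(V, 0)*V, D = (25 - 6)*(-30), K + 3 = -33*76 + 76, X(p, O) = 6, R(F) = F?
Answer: -2801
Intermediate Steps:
K = -2435 (K = -3 + (-33*76 + 76) = -3 + (-2508 + 76) = -3 - 2432 = -2435)
D = -570 (D = 19*(-30) = -570)
Q(V, o) = 6*V
K + (D + Q(34, √(-20 + R(-6)))) = -2435 + (-570 + 6*34) = -2435 + (-570 + 204) = -2435 - 366 = -2801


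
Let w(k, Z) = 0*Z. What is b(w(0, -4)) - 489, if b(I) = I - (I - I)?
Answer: -489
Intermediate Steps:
w(k, Z) = 0
b(I) = I (b(I) = I - 1*0 = I + 0 = I)
b(w(0, -4)) - 489 = 0 - 489 = -489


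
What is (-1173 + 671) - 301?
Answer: -803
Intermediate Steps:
(-1173 + 671) - 301 = -502 - 301 = -803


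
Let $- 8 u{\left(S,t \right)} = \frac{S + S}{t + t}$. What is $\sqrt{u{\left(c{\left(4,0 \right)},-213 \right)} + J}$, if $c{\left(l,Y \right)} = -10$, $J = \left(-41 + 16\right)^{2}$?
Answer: $\frac{\sqrt{113421435}}{426} \approx 25.0$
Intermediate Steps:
$J = 625$ ($J = \left(-25\right)^{2} = 625$)
$u{\left(S,t \right)} = - \frac{S}{8 t}$ ($u{\left(S,t \right)} = - \frac{\left(S + S\right) \frac{1}{t + t}}{8} = - \frac{2 S \frac{1}{2 t}}{8} = - \frac{S \frac{1}{t}}{8} = - \frac{S}{8 t}$)
$\sqrt{u{\left(c{\left(4,0 \right)},-213 \right)} + J} = \sqrt{\left(- \frac{1}{8}\right) \left(-10\right) \frac{1}{-213} + 625} = \sqrt{\left(- \frac{1}{8}\right) \left(-10\right) \left(- \frac{1}{213}\right) + 625} = \sqrt{- \frac{5}{852} + 625} = \sqrt{\frac{532495}{852}} = \frac{\sqrt{113421435}}{426}$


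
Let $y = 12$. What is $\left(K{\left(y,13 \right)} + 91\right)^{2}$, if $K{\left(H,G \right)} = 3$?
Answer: $8836$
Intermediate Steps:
$\left(K{\left(y,13 \right)} + 91\right)^{2} = \left(3 + 91\right)^{2} = 94^{2} = 8836$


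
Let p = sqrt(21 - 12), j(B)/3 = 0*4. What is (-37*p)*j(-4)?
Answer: 0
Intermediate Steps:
j(B) = 0 (j(B) = 3*(0*4) = 3*0 = 0)
p = 3 (p = sqrt(9) = 3)
(-37*p)*j(-4) = -37*3*0 = -111*0 = 0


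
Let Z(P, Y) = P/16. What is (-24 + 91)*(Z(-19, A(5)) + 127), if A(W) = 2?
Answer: 134871/16 ≈ 8429.4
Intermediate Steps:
Z(P, Y) = P/16 (Z(P, Y) = P*(1/16) = P/16)
(-24 + 91)*(Z(-19, A(5)) + 127) = (-24 + 91)*((1/16)*(-19) + 127) = 67*(-19/16 + 127) = 67*(2013/16) = 134871/16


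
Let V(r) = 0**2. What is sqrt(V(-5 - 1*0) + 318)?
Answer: sqrt(318) ≈ 17.833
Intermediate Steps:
V(r) = 0
sqrt(V(-5 - 1*0) + 318) = sqrt(0 + 318) = sqrt(318)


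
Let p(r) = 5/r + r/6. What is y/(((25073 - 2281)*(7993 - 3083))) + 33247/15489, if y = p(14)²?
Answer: 729243347888089/339737416159680 ≈ 2.1465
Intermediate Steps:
p(r) = 5/r + r/6 (p(r) = 5/r + r*(⅙) = 5/r + r/6)
y = 12769/1764 (y = (5/14 + (⅙)*14)² = (5*(1/14) + 7/3)² = (5/14 + 7/3)² = (113/42)² = 12769/1764 ≈ 7.2387)
y/(((25073 - 2281)*(7993 - 3083))) + 33247/15489 = 12769/(1764*(((25073 - 2281)*(7993 - 3083)))) + 33247/15489 = 12769/(1764*((22792*4910))) + 33247*(1/15489) = (12769/1764)/111908720 + 33247/15489 = (12769/1764)*(1/111908720) + 33247/15489 = 12769/197406982080 + 33247/15489 = 729243347888089/339737416159680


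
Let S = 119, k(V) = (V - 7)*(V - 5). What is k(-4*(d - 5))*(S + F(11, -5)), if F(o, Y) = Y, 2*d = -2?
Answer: 36822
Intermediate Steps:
d = -1 (d = (1/2)*(-2) = -1)
k(V) = (-7 + V)*(-5 + V)
k(-4*(d - 5))*(S + F(11, -5)) = (35 + (-4*(-1 - 5))**2 - (-48)*(-1 - 5))*(119 - 5) = (35 + (-4*(-6))**2 - (-48)*(-6))*114 = (35 + 24**2 - 12*24)*114 = (35 + 576 - 288)*114 = 323*114 = 36822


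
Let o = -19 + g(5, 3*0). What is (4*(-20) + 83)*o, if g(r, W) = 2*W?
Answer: -57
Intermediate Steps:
o = -19 (o = -19 + 2*(3*0) = -19 + 2*0 = -19 + 0 = -19)
(4*(-20) + 83)*o = (4*(-20) + 83)*(-19) = (-80 + 83)*(-19) = 3*(-19) = -57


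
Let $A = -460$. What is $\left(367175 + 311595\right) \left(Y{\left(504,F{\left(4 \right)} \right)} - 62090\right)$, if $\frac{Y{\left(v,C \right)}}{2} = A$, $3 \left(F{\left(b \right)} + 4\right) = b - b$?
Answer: $-42769297700$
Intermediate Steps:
$F{\left(b \right)} = -4$ ($F{\left(b \right)} = -4 + \frac{b - b}{3} = -4 + \frac{1}{3} \cdot 0 = -4 + 0 = -4$)
$Y{\left(v,C \right)} = -920$ ($Y{\left(v,C \right)} = 2 \left(-460\right) = -920$)
$\left(367175 + 311595\right) \left(Y{\left(504,F{\left(4 \right)} \right)} - 62090\right) = \left(367175 + 311595\right) \left(-920 - 62090\right) = 678770 \left(-63010\right) = -42769297700$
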